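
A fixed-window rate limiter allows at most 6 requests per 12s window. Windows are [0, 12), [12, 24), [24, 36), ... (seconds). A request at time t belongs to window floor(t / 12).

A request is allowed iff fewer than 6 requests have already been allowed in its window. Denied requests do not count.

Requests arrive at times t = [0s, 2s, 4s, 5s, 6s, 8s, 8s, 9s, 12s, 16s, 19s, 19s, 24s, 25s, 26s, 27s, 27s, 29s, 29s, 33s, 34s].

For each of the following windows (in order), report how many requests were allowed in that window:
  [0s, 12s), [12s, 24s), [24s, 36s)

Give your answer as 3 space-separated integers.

Answer: 6 4 6

Derivation:
Processing requests:
  req#1 t=0s (window 0): ALLOW
  req#2 t=2s (window 0): ALLOW
  req#3 t=4s (window 0): ALLOW
  req#4 t=5s (window 0): ALLOW
  req#5 t=6s (window 0): ALLOW
  req#6 t=8s (window 0): ALLOW
  req#7 t=8s (window 0): DENY
  req#8 t=9s (window 0): DENY
  req#9 t=12s (window 1): ALLOW
  req#10 t=16s (window 1): ALLOW
  req#11 t=19s (window 1): ALLOW
  req#12 t=19s (window 1): ALLOW
  req#13 t=24s (window 2): ALLOW
  req#14 t=25s (window 2): ALLOW
  req#15 t=26s (window 2): ALLOW
  req#16 t=27s (window 2): ALLOW
  req#17 t=27s (window 2): ALLOW
  req#18 t=29s (window 2): ALLOW
  req#19 t=29s (window 2): DENY
  req#20 t=33s (window 2): DENY
  req#21 t=34s (window 2): DENY

Allowed counts by window: 6 4 6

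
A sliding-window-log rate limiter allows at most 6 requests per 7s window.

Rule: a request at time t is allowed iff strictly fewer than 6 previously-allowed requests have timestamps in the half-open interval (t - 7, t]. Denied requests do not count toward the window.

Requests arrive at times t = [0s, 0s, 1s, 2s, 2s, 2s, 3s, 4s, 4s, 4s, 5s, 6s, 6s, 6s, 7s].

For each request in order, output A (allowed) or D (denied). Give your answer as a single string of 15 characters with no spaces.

Tracking allowed requests in the window:
  req#1 t=0s: ALLOW
  req#2 t=0s: ALLOW
  req#3 t=1s: ALLOW
  req#4 t=2s: ALLOW
  req#5 t=2s: ALLOW
  req#6 t=2s: ALLOW
  req#7 t=3s: DENY
  req#8 t=4s: DENY
  req#9 t=4s: DENY
  req#10 t=4s: DENY
  req#11 t=5s: DENY
  req#12 t=6s: DENY
  req#13 t=6s: DENY
  req#14 t=6s: DENY
  req#15 t=7s: ALLOW

Answer: AAAAAADDDDDDDDA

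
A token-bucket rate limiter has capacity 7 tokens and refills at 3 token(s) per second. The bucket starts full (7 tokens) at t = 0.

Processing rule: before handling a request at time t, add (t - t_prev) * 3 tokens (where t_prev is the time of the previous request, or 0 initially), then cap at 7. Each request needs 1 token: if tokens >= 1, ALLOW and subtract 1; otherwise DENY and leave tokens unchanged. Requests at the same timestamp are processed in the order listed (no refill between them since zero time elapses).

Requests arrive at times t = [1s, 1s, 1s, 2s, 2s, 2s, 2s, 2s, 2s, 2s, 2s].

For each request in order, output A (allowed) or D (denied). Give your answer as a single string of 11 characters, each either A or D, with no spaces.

Simulating step by step:
  req#1 t=1s: ALLOW
  req#2 t=1s: ALLOW
  req#3 t=1s: ALLOW
  req#4 t=2s: ALLOW
  req#5 t=2s: ALLOW
  req#6 t=2s: ALLOW
  req#7 t=2s: ALLOW
  req#8 t=2s: ALLOW
  req#9 t=2s: ALLOW
  req#10 t=2s: ALLOW
  req#11 t=2s: DENY

Answer: AAAAAAAAAAD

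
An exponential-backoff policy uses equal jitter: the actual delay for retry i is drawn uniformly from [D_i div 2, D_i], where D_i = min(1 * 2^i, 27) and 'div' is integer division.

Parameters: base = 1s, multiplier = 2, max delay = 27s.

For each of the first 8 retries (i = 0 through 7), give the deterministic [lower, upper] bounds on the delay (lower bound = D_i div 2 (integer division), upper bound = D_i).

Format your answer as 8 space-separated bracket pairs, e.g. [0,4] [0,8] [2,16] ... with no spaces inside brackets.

Answer: [0,1] [1,2] [2,4] [4,8] [8,16] [13,27] [13,27] [13,27]

Derivation:
Computing bounds per retry:
  i=0: D_i=min(1*2^0,27)=1, bounds=[0,1]
  i=1: D_i=min(1*2^1,27)=2, bounds=[1,2]
  i=2: D_i=min(1*2^2,27)=4, bounds=[2,4]
  i=3: D_i=min(1*2^3,27)=8, bounds=[4,8]
  i=4: D_i=min(1*2^4,27)=16, bounds=[8,16]
  i=5: D_i=min(1*2^5,27)=27, bounds=[13,27]
  i=6: D_i=min(1*2^6,27)=27, bounds=[13,27]
  i=7: D_i=min(1*2^7,27)=27, bounds=[13,27]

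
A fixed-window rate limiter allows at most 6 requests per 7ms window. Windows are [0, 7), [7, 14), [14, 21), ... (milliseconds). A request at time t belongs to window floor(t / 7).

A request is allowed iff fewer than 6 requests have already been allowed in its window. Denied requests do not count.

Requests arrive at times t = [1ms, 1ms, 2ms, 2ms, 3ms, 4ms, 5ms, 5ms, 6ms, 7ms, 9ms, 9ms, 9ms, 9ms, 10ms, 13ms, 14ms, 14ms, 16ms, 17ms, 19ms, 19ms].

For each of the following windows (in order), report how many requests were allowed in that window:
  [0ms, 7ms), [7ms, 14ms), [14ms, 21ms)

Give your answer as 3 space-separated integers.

Processing requests:
  req#1 t=1ms (window 0): ALLOW
  req#2 t=1ms (window 0): ALLOW
  req#3 t=2ms (window 0): ALLOW
  req#4 t=2ms (window 0): ALLOW
  req#5 t=3ms (window 0): ALLOW
  req#6 t=4ms (window 0): ALLOW
  req#7 t=5ms (window 0): DENY
  req#8 t=5ms (window 0): DENY
  req#9 t=6ms (window 0): DENY
  req#10 t=7ms (window 1): ALLOW
  req#11 t=9ms (window 1): ALLOW
  req#12 t=9ms (window 1): ALLOW
  req#13 t=9ms (window 1): ALLOW
  req#14 t=9ms (window 1): ALLOW
  req#15 t=10ms (window 1): ALLOW
  req#16 t=13ms (window 1): DENY
  req#17 t=14ms (window 2): ALLOW
  req#18 t=14ms (window 2): ALLOW
  req#19 t=16ms (window 2): ALLOW
  req#20 t=17ms (window 2): ALLOW
  req#21 t=19ms (window 2): ALLOW
  req#22 t=19ms (window 2): ALLOW

Allowed counts by window: 6 6 6

Answer: 6 6 6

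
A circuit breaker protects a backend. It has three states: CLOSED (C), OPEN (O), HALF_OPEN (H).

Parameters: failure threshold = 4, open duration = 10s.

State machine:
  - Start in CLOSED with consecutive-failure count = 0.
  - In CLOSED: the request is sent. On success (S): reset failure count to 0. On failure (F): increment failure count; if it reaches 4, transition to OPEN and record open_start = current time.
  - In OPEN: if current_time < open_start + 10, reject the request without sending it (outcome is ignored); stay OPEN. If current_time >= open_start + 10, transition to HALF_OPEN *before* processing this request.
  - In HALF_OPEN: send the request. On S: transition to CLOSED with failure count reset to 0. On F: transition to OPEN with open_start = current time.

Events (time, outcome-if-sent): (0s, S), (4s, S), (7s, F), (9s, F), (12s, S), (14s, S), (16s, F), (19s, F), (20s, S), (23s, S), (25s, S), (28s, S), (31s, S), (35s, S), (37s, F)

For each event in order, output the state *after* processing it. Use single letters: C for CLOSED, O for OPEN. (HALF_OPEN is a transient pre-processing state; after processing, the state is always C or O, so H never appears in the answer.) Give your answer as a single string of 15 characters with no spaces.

State after each event:
  event#1 t=0s outcome=S: state=CLOSED
  event#2 t=4s outcome=S: state=CLOSED
  event#3 t=7s outcome=F: state=CLOSED
  event#4 t=9s outcome=F: state=CLOSED
  event#5 t=12s outcome=S: state=CLOSED
  event#6 t=14s outcome=S: state=CLOSED
  event#7 t=16s outcome=F: state=CLOSED
  event#8 t=19s outcome=F: state=CLOSED
  event#9 t=20s outcome=S: state=CLOSED
  event#10 t=23s outcome=S: state=CLOSED
  event#11 t=25s outcome=S: state=CLOSED
  event#12 t=28s outcome=S: state=CLOSED
  event#13 t=31s outcome=S: state=CLOSED
  event#14 t=35s outcome=S: state=CLOSED
  event#15 t=37s outcome=F: state=CLOSED

Answer: CCCCCCCCCCCCCCC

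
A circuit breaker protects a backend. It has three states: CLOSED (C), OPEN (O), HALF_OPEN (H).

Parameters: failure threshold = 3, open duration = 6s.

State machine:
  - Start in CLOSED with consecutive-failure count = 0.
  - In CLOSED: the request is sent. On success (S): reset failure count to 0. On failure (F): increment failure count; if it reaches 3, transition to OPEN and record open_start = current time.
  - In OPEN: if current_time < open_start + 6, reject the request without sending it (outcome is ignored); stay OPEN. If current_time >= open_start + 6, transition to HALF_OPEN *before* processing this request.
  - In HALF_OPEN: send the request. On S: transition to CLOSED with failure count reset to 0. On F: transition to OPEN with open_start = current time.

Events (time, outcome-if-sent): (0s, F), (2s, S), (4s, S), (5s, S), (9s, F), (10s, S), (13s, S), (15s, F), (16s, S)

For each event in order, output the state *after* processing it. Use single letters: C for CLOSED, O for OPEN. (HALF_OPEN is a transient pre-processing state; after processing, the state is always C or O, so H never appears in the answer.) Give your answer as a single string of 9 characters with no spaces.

State after each event:
  event#1 t=0s outcome=F: state=CLOSED
  event#2 t=2s outcome=S: state=CLOSED
  event#3 t=4s outcome=S: state=CLOSED
  event#4 t=5s outcome=S: state=CLOSED
  event#5 t=9s outcome=F: state=CLOSED
  event#6 t=10s outcome=S: state=CLOSED
  event#7 t=13s outcome=S: state=CLOSED
  event#8 t=15s outcome=F: state=CLOSED
  event#9 t=16s outcome=S: state=CLOSED

Answer: CCCCCCCCC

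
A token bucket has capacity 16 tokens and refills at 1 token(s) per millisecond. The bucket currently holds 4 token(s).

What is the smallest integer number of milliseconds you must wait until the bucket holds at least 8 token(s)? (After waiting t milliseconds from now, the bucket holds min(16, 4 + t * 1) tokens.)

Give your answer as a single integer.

Answer: 4

Derivation:
Need 4 + t * 1 >= 8, so t >= 4/1.
Smallest integer t = ceil(4/1) = 4.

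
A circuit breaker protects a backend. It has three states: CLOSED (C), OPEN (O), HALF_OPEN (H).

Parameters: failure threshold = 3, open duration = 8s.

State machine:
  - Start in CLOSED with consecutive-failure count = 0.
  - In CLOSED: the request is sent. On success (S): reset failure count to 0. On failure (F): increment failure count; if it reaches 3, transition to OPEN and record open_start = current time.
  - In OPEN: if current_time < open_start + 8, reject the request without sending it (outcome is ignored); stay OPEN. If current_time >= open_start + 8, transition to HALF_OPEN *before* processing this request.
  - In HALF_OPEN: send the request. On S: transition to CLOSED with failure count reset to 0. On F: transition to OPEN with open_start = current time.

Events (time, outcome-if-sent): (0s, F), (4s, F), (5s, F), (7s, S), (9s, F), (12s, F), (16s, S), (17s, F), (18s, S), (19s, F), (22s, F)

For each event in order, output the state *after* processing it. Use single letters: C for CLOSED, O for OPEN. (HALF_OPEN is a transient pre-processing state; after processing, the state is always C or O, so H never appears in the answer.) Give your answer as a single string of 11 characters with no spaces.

Answer: CCOOOOCCCCC

Derivation:
State after each event:
  event#1 t=0s outcome=F: state=CLOSED
  event#2 t=4s outcome=F: state=CLOSED
  event#3 t=5s outcome=F: state=OPEN
  event#4 t=7s outcome=S: state=OPEN
  event#5 t=9s outcome=F: state=OPEN
  event#6 t=12s outcome=F: state=OPEN
  event#7 t=16s outcome=S: state=CLOSED
  event#8 t=17s outcome=F: state=CLOSED
  event#9 t=18s outcome=S: state=CLOSED
  event#10 t=19s outcome=F: state=CLOSED
  event#11 t=22s outcome=F: state=CLOSED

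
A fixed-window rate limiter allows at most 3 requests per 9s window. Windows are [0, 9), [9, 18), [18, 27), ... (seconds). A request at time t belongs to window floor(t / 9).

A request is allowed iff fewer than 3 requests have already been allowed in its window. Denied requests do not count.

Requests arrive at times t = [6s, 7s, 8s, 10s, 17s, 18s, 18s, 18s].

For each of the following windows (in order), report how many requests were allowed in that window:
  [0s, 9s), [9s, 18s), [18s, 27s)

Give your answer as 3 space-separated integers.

Processing requests:
  req#1 t=6s (window 0): ALLOW
  req#2 t=7s (window 0): ALLOW
  req#3 t=8s (window 0): ALLOW
  req#4 t=10s (window 1): ALLOW
  req#5 t=17s (window 1): ALLOW
  req#6 t=18s (window 2): ALLOW
  req#7 t=18s (window 2): ALLOW
  req#8 t=18s (window 2): ALLOW

Allowed counts by window: 3 2 3

Answer: 3 2 3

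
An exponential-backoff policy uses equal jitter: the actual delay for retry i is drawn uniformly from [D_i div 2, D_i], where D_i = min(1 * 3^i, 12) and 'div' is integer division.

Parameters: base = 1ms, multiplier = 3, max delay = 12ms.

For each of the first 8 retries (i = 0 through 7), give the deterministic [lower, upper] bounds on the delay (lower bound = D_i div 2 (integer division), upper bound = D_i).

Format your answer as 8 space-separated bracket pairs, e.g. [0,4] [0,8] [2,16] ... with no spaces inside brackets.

Computing bounds per retry:
  i=0: D_i=min(1*3^0,12)=1, bounds=[0,1]
  i=1: D_i=min(1*3^1,12)=3, bounds=[1,3]
  i=2: D_i=min(1*3^2,12)=9, bounds=[4,9]
  i=3: D_i=min(1*3^3,12)=12, bounds=[6,12]
  i=4: D_i=min(1*3^4,12)=12, bounds=[6,12]
  i=5: D_i=min(1*3^5,12)=12, bounds=[6,12]
  i=6: D_i=min(1*3^6,12)=12, bounds=[6,12]
  i=7: D_i=min(1*3^7,12)=12, bounds=[6,12]

Answer: [0,1] [1,3] [4,9] [6,12] [6,12] [6,12] [6,12] [6,12]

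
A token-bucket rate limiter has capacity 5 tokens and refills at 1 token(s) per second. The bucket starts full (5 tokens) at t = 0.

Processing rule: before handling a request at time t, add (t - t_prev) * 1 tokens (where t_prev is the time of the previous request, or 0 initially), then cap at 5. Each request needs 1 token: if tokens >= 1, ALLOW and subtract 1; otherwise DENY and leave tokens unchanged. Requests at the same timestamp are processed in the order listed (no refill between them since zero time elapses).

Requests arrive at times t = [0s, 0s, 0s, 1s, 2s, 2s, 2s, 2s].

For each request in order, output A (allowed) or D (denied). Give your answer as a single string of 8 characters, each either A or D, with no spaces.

Answer: AAAAAAAD

Derivation:
Simulating step by step:
  req#1 t=0s: ALLOW
  req#2 t=0s: ALLOW
  req#3 t=0s: ALLOW
  req#4 t=1s: ALLOW
  req#5 t=2s: ALLOW
  req#6 t=2s: ALLOW
  req#7 t=2s: ALLOW
  req#8 t=2s: DENY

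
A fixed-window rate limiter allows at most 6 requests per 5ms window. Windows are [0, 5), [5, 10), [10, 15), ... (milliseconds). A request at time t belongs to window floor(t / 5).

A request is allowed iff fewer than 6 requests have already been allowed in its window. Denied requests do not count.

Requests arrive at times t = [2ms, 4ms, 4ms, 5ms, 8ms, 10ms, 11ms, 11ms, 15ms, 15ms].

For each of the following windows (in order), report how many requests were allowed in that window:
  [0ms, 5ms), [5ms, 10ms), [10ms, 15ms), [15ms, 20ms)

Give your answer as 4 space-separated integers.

Answer: 3 2 3 2

Derivation:
Processing requests:
  req#1 t=2ms (window 0): ALLOW
  req#2 t=4ms (window 0): ALLOW
  req#3 t=4ms (window 0): ALLOW
  req#4 t=5ms (window 1): ALLOW
  req#5 t=8ms (window 1): ALLOW
  req#6 t=10ms (window 2): ALLOW
  req#7 t=11ms (window 2): ALLOW
  req#8 t=11ms (window 2): ALLOW
  req#9 t=15ms (window 3): ALLOW
  req#10 t=15ms (window 3): ALLOW

Allowed counts by window: 3 2 3 2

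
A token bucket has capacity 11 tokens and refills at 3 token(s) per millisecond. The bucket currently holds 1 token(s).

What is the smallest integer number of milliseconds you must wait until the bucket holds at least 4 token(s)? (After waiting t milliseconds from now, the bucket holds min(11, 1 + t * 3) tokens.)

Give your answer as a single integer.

Need 1 + t * 3 >= 4, so t >= 3/3.
Smallest integer t = ceil(3/3) = 1.

Answer: 1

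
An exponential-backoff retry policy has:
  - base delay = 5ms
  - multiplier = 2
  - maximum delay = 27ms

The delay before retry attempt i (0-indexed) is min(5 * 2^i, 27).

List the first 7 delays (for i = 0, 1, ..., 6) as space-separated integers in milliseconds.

Computing each delay:
  i=0: min(5*2^0, 27) = 5
  i=1: min(5*2^1, 27) = 10
  i=2: min(5*2^2, 27) = 20
  i=3: min(5*2^3, 27) = 27
  i=4: min(5*2^4, 27) = 27
  i=5: min(5*2^5, 27) = 27
  i=6: min(5*2^6, 27) = 27

Answer: 5 10 20 27 27 27 27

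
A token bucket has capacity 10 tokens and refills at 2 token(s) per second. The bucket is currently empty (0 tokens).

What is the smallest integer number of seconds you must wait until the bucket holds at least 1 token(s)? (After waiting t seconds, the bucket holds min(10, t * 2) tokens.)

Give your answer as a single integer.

Need t * 2 >= 1, so t >= 1/2.
Smallest integer t = ceil(1/2) = 1.

Answer: 1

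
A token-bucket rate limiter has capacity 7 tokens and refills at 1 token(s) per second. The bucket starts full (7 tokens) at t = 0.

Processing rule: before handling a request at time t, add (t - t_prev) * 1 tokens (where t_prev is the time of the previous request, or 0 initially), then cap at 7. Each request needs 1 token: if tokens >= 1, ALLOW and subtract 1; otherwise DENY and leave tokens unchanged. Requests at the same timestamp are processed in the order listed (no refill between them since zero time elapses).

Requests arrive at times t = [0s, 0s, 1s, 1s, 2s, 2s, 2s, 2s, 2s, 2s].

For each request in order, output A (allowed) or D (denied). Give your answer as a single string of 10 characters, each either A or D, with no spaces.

Answer: AAAAAAAAAD

Derivation:
Simulating step by step:
  req#1 t=0s: ALLOW
  req#2 t=0s: ALLOW
  req#3 t=1s: ALLOW
  req#4 t=1s: ALLOW
  req#5 t=2s: ALLOW
  req#6 t=2s: ALLOW
  req#7 t=2s: ALLOW
  req#8 t=2s: ALLOW
  req#9 t=2s: ALLOW
  req#10 t=2s: DENY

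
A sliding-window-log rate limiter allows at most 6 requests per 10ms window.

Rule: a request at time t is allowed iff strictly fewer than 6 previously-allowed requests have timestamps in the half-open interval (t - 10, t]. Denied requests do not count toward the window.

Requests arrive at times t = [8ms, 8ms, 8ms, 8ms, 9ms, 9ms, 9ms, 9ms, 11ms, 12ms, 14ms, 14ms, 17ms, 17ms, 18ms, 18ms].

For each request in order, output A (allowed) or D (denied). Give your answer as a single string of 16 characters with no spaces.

Answer: AAAAAADDDDDDDDAA

Derivation:
Tracking allowed requests in the window:
  req#1 t=8ms: ALLOW
  req#2 t=8ms: ALLOW
  req#3 t=8ms: ALLOW
  req#4 t=8ms: ALLOW
  req#5 t=9ms: ALLOW
  req#6 t=9ms: ALLOW
  req#7 t=9ms: DENY
  req#8 t=9ms: DENY
  req#9 t=11ms: DENY
  req#10 t=12ms: DENY
  req#11 t=14ms: DENY
  req#12 t=14ms: DENY
  req#13 t=17ms: DENY
  req#14 t=17ms: DENY
  req#15 t=18ms: ALLOW
  req#16 t=18ms: ALLOW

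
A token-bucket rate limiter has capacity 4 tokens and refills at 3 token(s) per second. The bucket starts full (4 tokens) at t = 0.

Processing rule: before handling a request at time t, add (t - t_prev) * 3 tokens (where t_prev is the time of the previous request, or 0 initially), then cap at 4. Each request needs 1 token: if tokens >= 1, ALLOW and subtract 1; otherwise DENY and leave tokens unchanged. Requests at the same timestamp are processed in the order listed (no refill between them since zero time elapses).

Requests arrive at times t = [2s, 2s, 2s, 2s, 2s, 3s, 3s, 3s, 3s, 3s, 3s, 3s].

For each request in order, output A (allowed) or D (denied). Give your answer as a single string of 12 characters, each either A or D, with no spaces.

Simulating step by step:
  req#1 t=2s: ALLOW
  req#2 t=2s: ALLOW
  req#3 t=2s: ALLOW
  req#4 t=2s: ALLOW
  req#5 t=2s: DENY
  req#6 t=3s: ALLOW
  req#7 t=3s: ALLOW
  req#8 t=3s: ALLOW
  req#9 t=3s: DENY
  req#10 t=3s: DENY
  req#11 t=3s: DENY
  req#12 t=3s: DENY

Answer: AAAADAAADDDD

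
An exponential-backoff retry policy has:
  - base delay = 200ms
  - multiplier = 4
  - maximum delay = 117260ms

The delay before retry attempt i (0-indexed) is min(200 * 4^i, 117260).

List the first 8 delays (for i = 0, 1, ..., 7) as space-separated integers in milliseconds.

Computing each delay:
  i=0: min(200*4^0, 117260) = 200
  i=1: min(200*4^1, 117260) = 800
  i=2: min(200*4^2, 117260) = 3200
  i=3: min(200*4^3, 117260) = 12800
  i=4: min(200*4^4, 117260) = 51200
  i=5: min(200*4^5, 117260) = 117260
  i=6: min(200*4^6, 117260) = 117260
  i=7: min(200*4^7, 117260) = 117260

Answer: 200 800 3200 12800 51200 117260 117260 117260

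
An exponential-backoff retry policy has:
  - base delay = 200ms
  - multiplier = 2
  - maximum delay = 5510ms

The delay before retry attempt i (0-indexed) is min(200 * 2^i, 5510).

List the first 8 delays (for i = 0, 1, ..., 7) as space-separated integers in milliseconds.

Computing each delay:
  i=0: min(200*2^0, 5510) = 200
  i=1: min(200*2^1, 5510) = 400
  i=2: min(200*2^2, 5510) = 800
  i=3: min(200*2^3, 5510) = 1600
  i=4: min(200*2^4, 5510) = 3200
  i=5: min(200*2^5, 5510) = 5510
  i=6: min(200*2^6, 5510) = 5510
  i=7: min(200*2^7, 5510) = 5510

Answer: 200 400 800 1600 3200 5510 5510 5510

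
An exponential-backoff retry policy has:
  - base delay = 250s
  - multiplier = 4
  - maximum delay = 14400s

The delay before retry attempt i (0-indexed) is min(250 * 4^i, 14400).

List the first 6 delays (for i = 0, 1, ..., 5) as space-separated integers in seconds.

Computing each delay:
  i=0: min(250*4^0, 14400) = 250
  i=1: min(250*4^1, 14400) = 1000
  i=2: min(250*4^2, 14400) = 4000
  i=3: min(250*4^3, 14400) = 14400
  i=4: min(250*4^4, 14400) = 14400
  i=5: min(250*4^5, 14400) = 14400

Answer: 250 1000 4000 14400 14400 14400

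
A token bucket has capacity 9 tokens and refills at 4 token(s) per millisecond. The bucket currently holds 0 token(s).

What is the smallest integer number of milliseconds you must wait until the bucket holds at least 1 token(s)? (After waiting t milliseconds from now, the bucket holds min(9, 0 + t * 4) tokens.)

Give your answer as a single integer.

Answer: 1

Derivation:
Need 0 + t * 4 >= 1, so t >= 1/4.
Smallest integer t = ceil(1/4) = 1.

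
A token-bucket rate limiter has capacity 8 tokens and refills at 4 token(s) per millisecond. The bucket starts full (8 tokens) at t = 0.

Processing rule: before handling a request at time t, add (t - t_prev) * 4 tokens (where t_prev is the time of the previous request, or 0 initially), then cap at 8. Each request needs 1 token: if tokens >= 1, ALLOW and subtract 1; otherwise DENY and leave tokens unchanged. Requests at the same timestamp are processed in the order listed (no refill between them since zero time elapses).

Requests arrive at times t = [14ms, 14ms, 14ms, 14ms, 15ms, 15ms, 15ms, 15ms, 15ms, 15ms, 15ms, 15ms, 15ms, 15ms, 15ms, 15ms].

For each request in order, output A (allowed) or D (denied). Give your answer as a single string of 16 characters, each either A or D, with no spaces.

Answer: AAAAAAAAAAAADDDD

Derivation:
Simulating step by step:
  req#1 t=14ms: ALLOW
  req#2 t=14ms: ALLOW
  req#3 t=14ms: ALLOW
  req#4 t=14ms: ALLOW
  req#5 t=15ms: ALLOW
  req#6 t=15ms: ALLOW
  req#7 t=15ms: ALLOW
  req#8 t=15ms: ALLOW
  req#9 t=15ms: ALLOW
  req#10 t=15ms: ALLOW
  req#11 t=15ms: ALLOW
  req#12 t=15ms: ALLOW
  req#13 t=15ms: DENY
  req#14 t=15ms: DENY
  req#15 t=15ms: DENY
  req#16 t=15ms: DENY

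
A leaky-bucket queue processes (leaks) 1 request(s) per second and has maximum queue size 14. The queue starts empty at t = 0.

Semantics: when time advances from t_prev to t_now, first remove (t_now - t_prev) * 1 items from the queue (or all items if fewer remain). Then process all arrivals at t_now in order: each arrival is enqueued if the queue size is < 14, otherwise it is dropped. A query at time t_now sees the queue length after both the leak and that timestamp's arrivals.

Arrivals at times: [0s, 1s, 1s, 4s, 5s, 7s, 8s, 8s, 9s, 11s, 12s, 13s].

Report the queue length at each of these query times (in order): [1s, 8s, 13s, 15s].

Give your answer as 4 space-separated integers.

Queue lengths at query times:
  query t=1s: backlog = 2
  query t=8s: backlog = 2
  query t=13s: backlog = 1
  query t=15s: backlog = 0

Answer: 2 2 1 0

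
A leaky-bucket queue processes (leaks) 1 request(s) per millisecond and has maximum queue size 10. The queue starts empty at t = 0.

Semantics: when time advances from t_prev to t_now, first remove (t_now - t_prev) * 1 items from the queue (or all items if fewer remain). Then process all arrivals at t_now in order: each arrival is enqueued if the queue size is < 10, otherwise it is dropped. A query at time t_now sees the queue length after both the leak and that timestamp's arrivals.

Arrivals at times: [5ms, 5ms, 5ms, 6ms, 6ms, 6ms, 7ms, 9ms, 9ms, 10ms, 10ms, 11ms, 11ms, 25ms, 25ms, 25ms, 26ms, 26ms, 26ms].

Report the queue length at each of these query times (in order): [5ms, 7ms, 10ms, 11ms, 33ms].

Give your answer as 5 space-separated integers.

Answer: 3 5 6 7 0

Derivation:
Queue lengths at query times:
  query t=5ms: backlog = 3
  query t=7ms: backlog = 5
  query t=10ms: backlog = 6
  query t=11ms: backlog = 7
  query t=33ms: backlog = 0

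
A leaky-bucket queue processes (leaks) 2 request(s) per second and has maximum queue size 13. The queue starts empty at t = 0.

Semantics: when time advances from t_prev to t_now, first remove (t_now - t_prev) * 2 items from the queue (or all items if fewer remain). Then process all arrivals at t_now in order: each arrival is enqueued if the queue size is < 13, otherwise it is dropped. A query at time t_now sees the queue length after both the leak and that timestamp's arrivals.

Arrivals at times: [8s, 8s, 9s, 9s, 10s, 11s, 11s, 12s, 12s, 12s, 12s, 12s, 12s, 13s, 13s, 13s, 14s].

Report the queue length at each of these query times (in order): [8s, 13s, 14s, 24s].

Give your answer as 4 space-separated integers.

Queue lengths at query times:
  query t=8s: backlog = 2
  query t=13s: backlog = 7
  query t=14s: backlog = 6
  query t=24s: backlog = 0

Answer: 2 7 6 0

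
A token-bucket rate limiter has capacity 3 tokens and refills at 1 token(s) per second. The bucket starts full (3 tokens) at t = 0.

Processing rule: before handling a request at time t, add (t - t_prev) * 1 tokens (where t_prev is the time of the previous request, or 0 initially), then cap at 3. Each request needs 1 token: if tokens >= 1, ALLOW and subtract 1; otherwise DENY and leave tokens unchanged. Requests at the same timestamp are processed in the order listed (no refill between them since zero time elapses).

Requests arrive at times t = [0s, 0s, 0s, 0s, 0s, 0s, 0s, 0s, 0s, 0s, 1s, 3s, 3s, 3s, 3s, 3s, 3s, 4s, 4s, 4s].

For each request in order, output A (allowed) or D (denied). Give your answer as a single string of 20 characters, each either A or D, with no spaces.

Answer: AAADDDDDDDAAADDDDADD

Derivation:
Simulating step by step:
  req#1 t=0s: ALLOW
  req#2 t=0s: ALLOW
  req#3 t=0s: ALLOW
  req#4 t=0s: DENY
  req#5 t=0s: DENY
  req#6 t=0s: DENY
  req#7 t=0s: DENY
  req#8 t=0s: DENY
  req#9 t=0s: DENY
  req#10 t=0s: DENY
  req#11 t=1s: ALLOW
  req#12 t=3s: ALLOW
  req#13 t=3s: ALLOW
  req#14 t=3s: DENY
  req#15 t=3s: DENY
  req#16 t=3s: DENY
  req#17 t=3s: DENY
  req#18 t=4s: ALLOW
  req#19 t=4s: DENY
  req#20 t=4s: DENY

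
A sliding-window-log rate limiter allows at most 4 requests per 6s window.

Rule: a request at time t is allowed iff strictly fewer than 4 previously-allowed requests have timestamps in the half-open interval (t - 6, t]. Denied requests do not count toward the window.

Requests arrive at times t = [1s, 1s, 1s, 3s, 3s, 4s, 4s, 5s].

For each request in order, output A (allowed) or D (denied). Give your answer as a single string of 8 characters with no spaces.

Answer: AAAADDDD

Derivation:
Tracking allowed requests in the window:
  req#1 t=1s: ALLOW
  req#2 t=1s: ALLOW
  req#3 t=1s: ALLOW
  req#4 t=3s: ALLOW
  req#5 t=3s: DENY
  req#6 t=4s: DENY
  req#7 t=4s: DENY
  req#8 t=5s: DENY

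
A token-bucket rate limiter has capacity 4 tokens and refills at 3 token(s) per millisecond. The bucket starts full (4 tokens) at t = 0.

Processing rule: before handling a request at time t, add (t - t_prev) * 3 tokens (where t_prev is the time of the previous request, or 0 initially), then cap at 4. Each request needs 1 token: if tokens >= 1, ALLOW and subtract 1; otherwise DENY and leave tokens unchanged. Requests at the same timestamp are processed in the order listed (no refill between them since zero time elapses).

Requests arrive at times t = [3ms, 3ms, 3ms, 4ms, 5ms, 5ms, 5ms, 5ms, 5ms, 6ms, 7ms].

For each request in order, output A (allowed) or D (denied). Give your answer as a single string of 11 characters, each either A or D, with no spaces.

Answer: AAAAAAAADAA

Derivation:
Simulating step by step:
  req#1 t=3ms: ALLOW
  req#2 t=3ms: ALLOW
  req#3 t=3ms: ALLOW
  req#4 t=4ms: ALLOW
  req#5 t=5ms: ALLOW
  req#6 t=5ms: ALLOW
  req#7 t=5ms: ALLOW
  req#8 t=5ms: ALLOW
  req#9 t=5ms: DENY
  req#10 t=6ms: ALLOW
  req#11 t=7ms: ALLOW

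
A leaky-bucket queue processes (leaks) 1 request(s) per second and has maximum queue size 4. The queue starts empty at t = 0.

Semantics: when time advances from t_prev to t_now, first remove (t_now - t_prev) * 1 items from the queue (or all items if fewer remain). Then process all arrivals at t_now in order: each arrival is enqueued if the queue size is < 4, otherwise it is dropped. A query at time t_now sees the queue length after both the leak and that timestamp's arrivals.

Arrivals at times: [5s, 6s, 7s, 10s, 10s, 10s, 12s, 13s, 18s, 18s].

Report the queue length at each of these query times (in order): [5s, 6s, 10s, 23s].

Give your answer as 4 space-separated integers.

Queue lengths at query times:
  query t=5s: backlog = 1
  query t=6s: backlog = 1
  query t=10s: backlog = 3
  query t=23s: backlog = 0

Answer: 1 1 3 0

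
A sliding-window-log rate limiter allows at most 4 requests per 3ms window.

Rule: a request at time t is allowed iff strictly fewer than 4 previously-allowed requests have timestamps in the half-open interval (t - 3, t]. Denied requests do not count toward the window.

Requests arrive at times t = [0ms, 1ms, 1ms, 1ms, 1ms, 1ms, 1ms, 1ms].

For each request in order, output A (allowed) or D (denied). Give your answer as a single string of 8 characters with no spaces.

Answer: AAAADDDD

Derivation:
Tracking allowed requests in the window:
  req#1 t=0ms: ALLOW
  req#2 t=1ms: ALLOW
  req#3 t=1ms: ALLOW
  req#4 t=1ms: ALLOW
  req#5 t=1ms: DENY
  req#6 t=1ms: DENY
  req#7 t=1ms: DENY
  req#8 t=1ms: DENY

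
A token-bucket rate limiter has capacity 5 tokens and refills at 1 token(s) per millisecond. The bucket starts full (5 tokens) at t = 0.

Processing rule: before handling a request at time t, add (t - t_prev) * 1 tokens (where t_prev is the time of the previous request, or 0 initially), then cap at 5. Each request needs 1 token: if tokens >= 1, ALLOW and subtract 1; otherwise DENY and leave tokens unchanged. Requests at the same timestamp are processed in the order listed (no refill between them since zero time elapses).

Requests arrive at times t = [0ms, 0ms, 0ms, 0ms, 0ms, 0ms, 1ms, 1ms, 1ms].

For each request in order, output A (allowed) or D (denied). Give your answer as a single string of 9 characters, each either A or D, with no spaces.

Simulating step by step:
  req#1 t=0ms: ALLOW
  req#2 t=0ms: ALLOW
  req#3 t=0ms: ALLOW
  req#4 t=0ms: ALLOW
  req#5 t=0ms: ALLOW
  req#6 t=0ms: DENY
  req#7 t=1ms: ALLOW
  req#8 t=1ms: DENY
  req#9 t=1ms: DENY

Answer: AAAAADADD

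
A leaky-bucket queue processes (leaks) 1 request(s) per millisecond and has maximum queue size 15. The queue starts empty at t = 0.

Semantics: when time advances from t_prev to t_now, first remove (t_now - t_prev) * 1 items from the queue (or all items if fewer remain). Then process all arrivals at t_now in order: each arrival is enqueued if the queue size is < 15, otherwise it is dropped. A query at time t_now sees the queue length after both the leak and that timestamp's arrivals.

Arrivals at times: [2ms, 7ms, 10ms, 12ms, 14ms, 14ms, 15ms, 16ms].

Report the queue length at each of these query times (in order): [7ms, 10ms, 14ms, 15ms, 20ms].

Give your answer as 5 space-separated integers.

Queue lengths at query times:
  query t=7ms: backlog = 1
  query t=10ms: backlog = 1
  query t=14ms: backlog = 2
  query t=15ms: backlog = 2
  query t=20ms: backlog = 0

Answer: 1 1 2 2 0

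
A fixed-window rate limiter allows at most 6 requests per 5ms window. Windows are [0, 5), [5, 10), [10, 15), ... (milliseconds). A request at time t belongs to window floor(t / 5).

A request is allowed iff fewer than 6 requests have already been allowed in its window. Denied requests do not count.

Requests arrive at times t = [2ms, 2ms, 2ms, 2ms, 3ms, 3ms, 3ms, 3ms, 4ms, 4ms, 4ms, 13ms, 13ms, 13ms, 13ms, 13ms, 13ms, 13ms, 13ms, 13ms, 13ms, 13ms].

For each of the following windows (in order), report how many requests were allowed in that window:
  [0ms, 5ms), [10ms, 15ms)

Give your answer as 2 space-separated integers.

Answer: 6 6

Derivation:
Processing requests:
  req#1 t=2ms (window 0): ALLOW
  req#2 t=2ms (window 0): ALLOW
  req#3 t=2ms (window 0): ALLOW
  req#4 t=2ms (window 0): ALLOW
  req#5 t=3ms (window 0): ALLOW
  req#6 t=3ms (window 0): ALLOW
  req#7 t=3ms (window 0): DENY
  req#8 t=3ms (window 0): DENY
  req#9 t=4ms (window 0): DENY
  req#10 t=4ms (window 0): DENY
  req#11 t=4ms (window 0): DENY
  req#12 t=13ms (window 2): ALLOW
  req#13 t=13ms (window 2): ALLOW
  req#14 t=13ms (window 2): ALLOW
  req#15 t=13ms (window 2): ALLOW
  req#16 t=13ms (window 2): ALLOW
  req#17 t=13ms (window 2): ALLOW
  req#18 t=13ms (window 2): DENY
  req#19 t=13ms (window 2): DENY
  req#20 t=13ms (window 2): DENY
  req#21 t=13ms (window 2): DENY
  req#22 t=13ms (window 2): DENY

Allowed counts by window: 6 6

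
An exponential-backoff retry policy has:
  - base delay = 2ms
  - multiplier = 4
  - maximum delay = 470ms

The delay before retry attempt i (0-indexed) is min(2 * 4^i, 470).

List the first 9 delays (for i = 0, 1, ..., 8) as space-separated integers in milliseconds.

Answer: 2 8 32 128 470 470 470 470 470

Derivation:
Computing each delay:
  i=0: min(2*4^0, 470) = 2
  i=1: min(2*4^1, 470) = 8
  i=2: min(2*4^2, 470) = 32
  i=3: min(2*4^3, 470) = 128
  i=4: min(2*4^4, 470) = 470
  i=5: min(2*4^5, 470) = 470
  i=6: min(2*4^6, 470) = 470
  i=7: min(2*4^7, 470) = 470
  i=8: min(2*4^8, 470) = 470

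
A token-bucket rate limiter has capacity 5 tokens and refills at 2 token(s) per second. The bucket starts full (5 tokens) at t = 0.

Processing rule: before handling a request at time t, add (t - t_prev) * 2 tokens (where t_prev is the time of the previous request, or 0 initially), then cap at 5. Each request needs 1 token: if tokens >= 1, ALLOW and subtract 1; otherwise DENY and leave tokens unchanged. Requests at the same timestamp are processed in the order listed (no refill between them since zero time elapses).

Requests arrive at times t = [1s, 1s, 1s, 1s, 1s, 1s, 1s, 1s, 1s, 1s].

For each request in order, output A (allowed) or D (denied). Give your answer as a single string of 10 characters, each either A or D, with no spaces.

Answer: AAAAADDDDD

Derivation:
Simulating step by step:
  req#1 t=1s: ALLOW
  req#2 t=1s: ALLOW
  req#3 t=1s: ALLOW
  req#4 t=1s: ALLOW
  req#5 t=1s: ALLOW
  req#6 t=1s: DENY
  req#7 t=1s: DENY
  req#8 t=1s: DENY
  req#9 t=1s: DENY
  req#10 t=1s: DENY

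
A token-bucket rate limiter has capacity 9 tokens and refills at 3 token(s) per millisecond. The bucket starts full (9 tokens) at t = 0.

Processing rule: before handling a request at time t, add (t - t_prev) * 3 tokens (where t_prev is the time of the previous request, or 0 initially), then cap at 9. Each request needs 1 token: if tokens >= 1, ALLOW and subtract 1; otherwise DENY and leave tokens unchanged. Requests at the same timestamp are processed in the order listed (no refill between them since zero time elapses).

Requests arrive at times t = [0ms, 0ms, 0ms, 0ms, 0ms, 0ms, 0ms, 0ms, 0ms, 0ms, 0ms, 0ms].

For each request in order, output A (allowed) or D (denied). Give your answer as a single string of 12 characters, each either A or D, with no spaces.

Answer: AAAAAAAAADDD

Derivation:
Simulating step by step:
  req#1 t=0ms: ALLOW
  req#2 t=0ms: ALLOW
  req#3 t=0ms: ALLOW
  req#4 t=0ms: ALLOW
  req#5 t=0ms: ALLOW
  req#6 t=0ms: ALLOW
  req#7 t=0ms: ALLOW
  req#8 t=0ms: ALLOW
  req#9 t=0ms: ALLOW
  req#10 t=0ms: DENY
  req#11 t=0ms: DENY
  req#12 t=0ms: DENY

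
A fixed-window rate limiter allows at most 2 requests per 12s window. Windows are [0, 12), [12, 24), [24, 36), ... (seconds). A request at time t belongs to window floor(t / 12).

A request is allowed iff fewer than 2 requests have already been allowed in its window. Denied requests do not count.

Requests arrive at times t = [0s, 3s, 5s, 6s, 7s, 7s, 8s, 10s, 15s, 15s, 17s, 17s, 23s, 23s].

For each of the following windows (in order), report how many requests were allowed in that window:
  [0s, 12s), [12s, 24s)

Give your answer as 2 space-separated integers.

Processing requests:
  req#1 t=0s (window 0): ALLOW
  req#2 t=3s (window 0): ALLOW
  req#3 t=5s (window 0): DENY
  req#4 t=6s (window 0): DENY
  req#5 t=7s (window 0): DENY
  req#6 t=7s (window 0): DENY
  req#7 t=8s (window 0): DENY
  req#8 t=10s (window 0): DENY
  req#9 t=15s (window 1): ALLOW
  req#10 t=15s (window 1): ALLOW
  req#11 t=17s (window 1): DENY
  req#12 t=17s (window 1): DENY
  req#13 t=23s (window 1): DENY
  req#14 t=23s (window 1): DENY

Allowed counts by window: 2 2

Answer: 2 2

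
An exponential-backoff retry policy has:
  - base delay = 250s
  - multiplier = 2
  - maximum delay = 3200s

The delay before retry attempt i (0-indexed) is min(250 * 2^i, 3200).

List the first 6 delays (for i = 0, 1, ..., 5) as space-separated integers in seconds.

Computing each delay:
  i=0: min(250*2^0, 3200) = 250
  i=1: min(250*2^1, 3200) = 500
  i=2: min(250*2^2, 3200) = 1000
  i=3: min(250*2^3, 3200) = 2000
  i=4: min(250*2^4, 3200) = 3200
  i=5: min(250*2^5, 3200) = 3200

Answer: 250 500 1000 2000 3200 3200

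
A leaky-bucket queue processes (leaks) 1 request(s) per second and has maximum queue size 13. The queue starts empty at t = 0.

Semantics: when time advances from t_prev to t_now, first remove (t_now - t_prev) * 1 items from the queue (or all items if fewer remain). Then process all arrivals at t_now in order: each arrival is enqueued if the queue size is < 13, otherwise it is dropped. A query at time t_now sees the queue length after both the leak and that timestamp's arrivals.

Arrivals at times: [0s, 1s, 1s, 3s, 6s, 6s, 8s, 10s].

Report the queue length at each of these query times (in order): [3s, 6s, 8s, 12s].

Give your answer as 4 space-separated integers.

Queue lengths at query times:
  query t=3s: backlog = 1
  query t=6s: backlog = 2
  query t=8s: backlog = 1
  query t=12s: backlog = 0

Answer: 1 2 1 0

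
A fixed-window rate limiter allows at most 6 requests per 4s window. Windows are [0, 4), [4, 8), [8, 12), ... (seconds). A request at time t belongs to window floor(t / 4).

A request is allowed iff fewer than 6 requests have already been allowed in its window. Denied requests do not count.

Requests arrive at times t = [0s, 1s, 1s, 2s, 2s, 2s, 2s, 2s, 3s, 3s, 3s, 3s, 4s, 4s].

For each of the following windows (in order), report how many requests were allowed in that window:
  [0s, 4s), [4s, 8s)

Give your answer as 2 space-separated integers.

Answer: 6 2

Derivation:
Processing requests:
  req#1 t=0s (window 0): ALLOW
  req#2 t=1s (window 0): ALLOW
  req#3 t=1s (window 0): ALLOW
  req#4 t=2s (window 0): ALLOW
  req#5 t=2s (window 0): ALLOW
  req#6 t=2s (window 0): ALLOW
  req#7 t=2s (window 0): DENY
  req#8 t=2s (window 0): DENY
  req#9 t=3s (window 0): DENY
  req#10 t=3s (window 0): DENY
  req#11 t=3s (window 0): DENY
  req#12 t=3s (window 0): DENY
  req#13 t=4s (window 1): ALLOW
  req#14 t=4s (window 1): ALLOW

Allowed counts by window: 6 2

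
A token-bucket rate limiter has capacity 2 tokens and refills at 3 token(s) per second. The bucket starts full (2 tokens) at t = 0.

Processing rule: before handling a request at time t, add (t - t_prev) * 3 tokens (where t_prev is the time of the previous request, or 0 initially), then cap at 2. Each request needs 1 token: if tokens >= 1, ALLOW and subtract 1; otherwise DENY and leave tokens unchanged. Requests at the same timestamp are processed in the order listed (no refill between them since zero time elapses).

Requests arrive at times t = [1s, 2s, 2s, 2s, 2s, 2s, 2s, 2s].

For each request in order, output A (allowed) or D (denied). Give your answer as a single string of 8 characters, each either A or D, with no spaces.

Simulating step by step:
  req#1 t=1s: ALLOW
  req#2 t=2s: ALLOW
  req#3 t=2s: ALLOW
  req#4 t=2s: DENY
  req#5 t=2s: DENY
  req#6 t=2s: DENY
  req#7 t=2s: DENY
  req#8 t=2s: DENY

Answer: AAADDDDD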